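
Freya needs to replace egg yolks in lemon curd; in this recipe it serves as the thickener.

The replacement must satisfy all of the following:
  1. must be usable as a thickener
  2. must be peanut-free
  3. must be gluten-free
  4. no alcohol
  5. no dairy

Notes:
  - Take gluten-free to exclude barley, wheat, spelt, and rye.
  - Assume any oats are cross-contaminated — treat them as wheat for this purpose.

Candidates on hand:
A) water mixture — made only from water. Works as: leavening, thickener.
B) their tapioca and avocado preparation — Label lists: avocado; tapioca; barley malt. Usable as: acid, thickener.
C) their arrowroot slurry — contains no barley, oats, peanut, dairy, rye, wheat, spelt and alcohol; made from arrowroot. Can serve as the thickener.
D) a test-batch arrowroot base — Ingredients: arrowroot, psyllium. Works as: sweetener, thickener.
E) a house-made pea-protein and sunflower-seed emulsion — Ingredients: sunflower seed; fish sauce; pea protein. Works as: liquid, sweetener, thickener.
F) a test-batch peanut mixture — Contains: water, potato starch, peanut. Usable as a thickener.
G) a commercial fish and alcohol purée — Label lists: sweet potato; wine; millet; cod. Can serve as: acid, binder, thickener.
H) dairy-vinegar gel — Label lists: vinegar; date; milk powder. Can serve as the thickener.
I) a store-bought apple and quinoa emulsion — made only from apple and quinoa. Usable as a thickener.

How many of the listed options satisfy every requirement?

A: works as a thickener, no peanut, no dairy — OK
B: has barley malt, so not gluten-free — reject
C: no dairy, no alcohol — valid
D: only psyllium and arrowroot; none excluded — OK
E: no alcohol, no peanut — OK
F: has peanut, so not peanut-free — out
G: has wine, so not alcohol-free — out
H: has milk powder, so not dairy-free — reject
I: all constraints satisfied — valid

5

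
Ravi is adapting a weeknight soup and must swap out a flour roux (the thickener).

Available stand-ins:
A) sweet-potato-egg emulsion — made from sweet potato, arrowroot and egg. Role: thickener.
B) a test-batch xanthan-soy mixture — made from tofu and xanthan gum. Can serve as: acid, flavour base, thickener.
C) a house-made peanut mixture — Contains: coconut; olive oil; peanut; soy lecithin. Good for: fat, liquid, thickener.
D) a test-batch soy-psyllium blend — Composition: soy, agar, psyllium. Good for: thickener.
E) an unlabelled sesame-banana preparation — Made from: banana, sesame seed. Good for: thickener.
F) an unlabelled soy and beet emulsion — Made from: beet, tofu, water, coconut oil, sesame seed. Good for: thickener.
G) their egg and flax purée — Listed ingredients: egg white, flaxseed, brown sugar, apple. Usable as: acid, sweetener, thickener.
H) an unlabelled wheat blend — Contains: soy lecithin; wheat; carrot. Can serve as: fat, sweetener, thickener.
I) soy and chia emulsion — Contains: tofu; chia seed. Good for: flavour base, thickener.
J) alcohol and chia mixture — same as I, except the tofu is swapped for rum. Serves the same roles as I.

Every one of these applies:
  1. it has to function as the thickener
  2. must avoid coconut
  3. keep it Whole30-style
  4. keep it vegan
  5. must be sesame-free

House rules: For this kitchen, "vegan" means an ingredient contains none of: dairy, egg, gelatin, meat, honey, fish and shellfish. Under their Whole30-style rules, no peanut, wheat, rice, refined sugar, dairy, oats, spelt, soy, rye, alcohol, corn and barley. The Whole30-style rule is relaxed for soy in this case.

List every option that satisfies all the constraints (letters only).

A: has egg, so not vegan — no
B: soy is permitted under the Whole30-style carve-out; nothing else excluded — OK
C: has peanut, so not Whole30-style; has coconut, so not coconut-free — no
D: soy is permitted under the Whole30-style carve-out; nothing else excluded — valid
E: has sesame seed, so not sesame-free — no
F: has sesame seed, so not sesame-free; has coconut oil, so not coconut-free — reject
G: has egg white, so not vegan; has brown sugar, so not Whole30-style — reject
H: has wheat, so not Whole30-style — out
I: soy is permitted under the Whole30-style carve-out; nothing else excluded — valid
J: has rum, so not Whole30-style — no

B, D, I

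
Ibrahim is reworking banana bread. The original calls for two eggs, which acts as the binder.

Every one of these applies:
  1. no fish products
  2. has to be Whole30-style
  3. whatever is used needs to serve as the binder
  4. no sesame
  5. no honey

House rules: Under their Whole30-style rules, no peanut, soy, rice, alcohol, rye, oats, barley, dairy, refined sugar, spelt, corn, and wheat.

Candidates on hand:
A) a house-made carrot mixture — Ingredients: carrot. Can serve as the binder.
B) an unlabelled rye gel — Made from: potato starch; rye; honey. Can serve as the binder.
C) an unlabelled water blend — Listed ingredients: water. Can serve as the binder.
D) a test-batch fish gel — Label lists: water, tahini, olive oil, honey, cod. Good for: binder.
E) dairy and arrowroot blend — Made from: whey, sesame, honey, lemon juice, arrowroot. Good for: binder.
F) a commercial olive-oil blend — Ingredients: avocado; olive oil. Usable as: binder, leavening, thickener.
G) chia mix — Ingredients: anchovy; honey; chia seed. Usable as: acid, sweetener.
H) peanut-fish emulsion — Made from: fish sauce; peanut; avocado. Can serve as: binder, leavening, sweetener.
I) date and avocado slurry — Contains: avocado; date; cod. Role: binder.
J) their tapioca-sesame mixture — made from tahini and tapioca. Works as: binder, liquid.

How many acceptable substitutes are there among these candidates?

3

A: every rule checks out — keep
B: has rye, so not Whole30-style; has honey, so not honey-free — reject
C: works as a binder, no honey, no fish — OK
D: has cod, so not fish-free; has tahini, so not sesame-free (and 1 more) — reject
E: has whey, so not Whole30-style; has sesame, so not sesame-free (and 1 more) — no
F: no fish, no honey — keep
G: not usable as a binder; has anchovy, so not fish-free (and 1 more) — reject
H: has peanut, so not Whole30-style; has fish sauce, so not fish-free — reject
I: has cod, so not fish-free — reject
J: has tahini, so not sesame-free — out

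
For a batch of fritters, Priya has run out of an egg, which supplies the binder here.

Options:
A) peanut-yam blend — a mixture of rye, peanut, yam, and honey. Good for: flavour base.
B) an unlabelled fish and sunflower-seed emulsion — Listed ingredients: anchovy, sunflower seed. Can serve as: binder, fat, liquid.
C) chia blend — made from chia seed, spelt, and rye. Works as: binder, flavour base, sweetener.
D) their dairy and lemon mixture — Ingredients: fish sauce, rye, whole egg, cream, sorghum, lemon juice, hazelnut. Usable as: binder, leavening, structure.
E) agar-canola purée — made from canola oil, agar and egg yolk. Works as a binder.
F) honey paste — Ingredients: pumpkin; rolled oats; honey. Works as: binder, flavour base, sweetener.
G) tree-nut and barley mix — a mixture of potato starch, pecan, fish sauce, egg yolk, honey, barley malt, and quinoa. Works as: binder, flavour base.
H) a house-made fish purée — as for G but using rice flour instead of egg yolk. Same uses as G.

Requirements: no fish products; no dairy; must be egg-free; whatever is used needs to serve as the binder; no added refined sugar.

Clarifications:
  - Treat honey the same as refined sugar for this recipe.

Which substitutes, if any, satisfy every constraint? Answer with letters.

A: not usable as a binder; has honey, so not no-added-sugar — out
B: has anchovy, so not fish-free — no
C: works as a binder, no fish, no egg — OK
D: has fish sauce, so not fish-free; has cream, so not dairy-free (and 1 more) — reject
E: has egg yolk, so not egg-free — no
F: has honey, so not no-added-sugar — reject
G: has honey, so not no-added-sugar; has fish sauce, so not fish-free (and 1 more) — no
H: has honey, so not no-added-sugar; has fish sauce, so not fish-free — no

C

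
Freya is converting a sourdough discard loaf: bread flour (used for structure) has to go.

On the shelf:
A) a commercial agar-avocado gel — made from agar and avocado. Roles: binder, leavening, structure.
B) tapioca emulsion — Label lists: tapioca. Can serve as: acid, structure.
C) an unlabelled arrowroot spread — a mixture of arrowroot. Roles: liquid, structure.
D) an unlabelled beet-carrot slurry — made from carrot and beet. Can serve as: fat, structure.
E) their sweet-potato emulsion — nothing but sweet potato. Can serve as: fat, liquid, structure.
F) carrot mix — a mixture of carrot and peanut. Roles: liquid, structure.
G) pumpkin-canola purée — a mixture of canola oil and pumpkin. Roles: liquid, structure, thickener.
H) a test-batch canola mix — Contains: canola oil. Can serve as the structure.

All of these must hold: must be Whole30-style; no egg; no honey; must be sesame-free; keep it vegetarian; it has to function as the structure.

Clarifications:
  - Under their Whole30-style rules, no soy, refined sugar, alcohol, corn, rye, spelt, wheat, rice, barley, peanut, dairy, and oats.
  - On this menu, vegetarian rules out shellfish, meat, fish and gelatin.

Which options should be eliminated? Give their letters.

F

A: only agar and avocado; none excluded — OK
B: no sesame, no egg — valid
C: only arrowroot; none excluded — OK
D: only beet and carrot; none excluded — keep
E: works as a structure, no sesame, no honey — valid
F: has peanut, so not Whole30-style — out
G: all constraints satisfied — valid
H: only canola oil; none excluded — valid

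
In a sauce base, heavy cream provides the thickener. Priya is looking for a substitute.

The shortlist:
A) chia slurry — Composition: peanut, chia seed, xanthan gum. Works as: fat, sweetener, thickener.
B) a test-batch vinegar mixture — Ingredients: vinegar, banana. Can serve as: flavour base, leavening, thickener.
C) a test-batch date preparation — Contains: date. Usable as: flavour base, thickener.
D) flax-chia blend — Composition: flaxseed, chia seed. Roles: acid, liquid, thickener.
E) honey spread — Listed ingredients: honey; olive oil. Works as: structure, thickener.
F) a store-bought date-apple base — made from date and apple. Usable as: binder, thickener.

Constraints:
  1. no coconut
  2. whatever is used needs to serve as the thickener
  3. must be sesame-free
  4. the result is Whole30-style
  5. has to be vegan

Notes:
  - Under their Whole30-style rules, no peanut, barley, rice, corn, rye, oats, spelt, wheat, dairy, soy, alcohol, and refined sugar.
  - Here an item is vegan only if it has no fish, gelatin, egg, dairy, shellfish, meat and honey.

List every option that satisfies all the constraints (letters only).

B, C, D, F

A: has peanut, so not Whole30-style — out
B: only banana and vinegar; none excluded — OK
C: only date; none excluded — valid
D: every rule checks out — OK
E: has honey, so not vegan — no
F: nothing on the exclusion list — OK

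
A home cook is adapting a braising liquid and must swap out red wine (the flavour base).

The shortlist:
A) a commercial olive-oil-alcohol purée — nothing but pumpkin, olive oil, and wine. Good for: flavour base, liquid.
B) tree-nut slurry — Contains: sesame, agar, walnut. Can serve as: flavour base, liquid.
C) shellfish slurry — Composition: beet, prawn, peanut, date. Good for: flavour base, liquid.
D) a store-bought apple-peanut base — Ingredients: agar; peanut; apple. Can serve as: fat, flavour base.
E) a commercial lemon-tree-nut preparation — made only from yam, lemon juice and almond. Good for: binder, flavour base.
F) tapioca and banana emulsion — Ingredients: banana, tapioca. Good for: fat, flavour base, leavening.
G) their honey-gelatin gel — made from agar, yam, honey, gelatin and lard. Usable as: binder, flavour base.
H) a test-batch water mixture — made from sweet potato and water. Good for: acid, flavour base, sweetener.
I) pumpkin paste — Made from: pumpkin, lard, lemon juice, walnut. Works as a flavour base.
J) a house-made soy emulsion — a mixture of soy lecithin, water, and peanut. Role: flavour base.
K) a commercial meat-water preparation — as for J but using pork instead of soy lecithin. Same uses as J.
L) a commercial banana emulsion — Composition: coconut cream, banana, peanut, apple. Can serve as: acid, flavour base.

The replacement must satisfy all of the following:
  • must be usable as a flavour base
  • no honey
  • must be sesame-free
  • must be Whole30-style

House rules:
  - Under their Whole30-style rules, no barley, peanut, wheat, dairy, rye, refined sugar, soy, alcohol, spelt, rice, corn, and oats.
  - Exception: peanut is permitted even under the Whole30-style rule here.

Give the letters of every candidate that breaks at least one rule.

A, B, G, J

A: has wine, so not Whole30-style — out
B: has sesame, so not sesame-free — out
C: peanut is permitted under the Whole30-style carve-out; nothing else excluded — OK
D: peanut is permitted under the Whole30-style carve-out; nothing else excluded — OK
E: works as a flavour base, Whole30-style, no honey — keep
F: only tapioca and banana; none excluded — valid
G: has honey, so not honey-free — reject
H: works as a flavour base, Whole30-style, no sesame — keep
I: works as a flavour base, Whole30-style, no honey — valid
J: has soy lecithin, so not Whole30-style — reject
K: peanut is permitted under the Whole30-style carve-out; nothing else excluded — valid
L: peanut is permitted under the Whole30-style carve-out; nothing else excluded — OK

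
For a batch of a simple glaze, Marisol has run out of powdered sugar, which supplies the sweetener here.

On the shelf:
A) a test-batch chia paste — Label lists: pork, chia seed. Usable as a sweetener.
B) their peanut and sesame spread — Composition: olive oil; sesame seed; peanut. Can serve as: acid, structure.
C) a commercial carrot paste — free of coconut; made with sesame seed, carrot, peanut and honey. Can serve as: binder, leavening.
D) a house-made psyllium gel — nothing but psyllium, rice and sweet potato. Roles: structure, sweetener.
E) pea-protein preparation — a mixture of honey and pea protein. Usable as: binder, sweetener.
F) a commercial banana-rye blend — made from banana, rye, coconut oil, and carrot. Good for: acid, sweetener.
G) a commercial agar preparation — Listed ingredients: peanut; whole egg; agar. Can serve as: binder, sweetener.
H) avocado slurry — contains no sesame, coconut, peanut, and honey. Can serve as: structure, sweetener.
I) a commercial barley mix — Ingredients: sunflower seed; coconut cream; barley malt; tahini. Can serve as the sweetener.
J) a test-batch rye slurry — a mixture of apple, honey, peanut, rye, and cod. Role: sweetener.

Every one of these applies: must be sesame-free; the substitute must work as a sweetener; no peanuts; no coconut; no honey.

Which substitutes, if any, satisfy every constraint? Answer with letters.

A: all constraints satisfied — valid
B: not usable as a sweetener; has peanut, so not peanut-free (and 1 more) — out
C: not usable as a sweetener; has peanut, so not peanut-free (and 2 more) — no
D: every rule checks out — valid
E: has honey, so not honey-free — out
F: has coconut oil, so not coconut-free — out
G: has peanut, so not peanut-free — no
H: all constraints satisfied — keep
I: has tahini, so not sesame-free; has coconut cream, so not coconut-free — out
J: has peanut, so not peanut-free; has honey, so not honey-free — out

A, D, H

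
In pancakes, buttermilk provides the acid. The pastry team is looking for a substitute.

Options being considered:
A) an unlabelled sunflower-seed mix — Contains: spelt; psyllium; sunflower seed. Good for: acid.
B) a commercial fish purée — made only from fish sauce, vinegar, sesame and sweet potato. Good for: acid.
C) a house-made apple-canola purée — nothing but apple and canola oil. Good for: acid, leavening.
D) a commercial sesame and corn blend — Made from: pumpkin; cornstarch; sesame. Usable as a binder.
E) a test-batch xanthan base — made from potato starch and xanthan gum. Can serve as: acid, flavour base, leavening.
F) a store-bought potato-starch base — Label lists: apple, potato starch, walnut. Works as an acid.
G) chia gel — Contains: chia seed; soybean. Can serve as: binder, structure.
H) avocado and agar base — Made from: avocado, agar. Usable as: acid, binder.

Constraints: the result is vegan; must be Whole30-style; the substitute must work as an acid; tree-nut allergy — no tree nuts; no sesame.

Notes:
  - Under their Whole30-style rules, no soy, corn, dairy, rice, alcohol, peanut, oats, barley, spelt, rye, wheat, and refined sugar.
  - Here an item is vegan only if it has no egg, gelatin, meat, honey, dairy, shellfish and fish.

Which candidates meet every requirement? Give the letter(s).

C, E, H

A: has spelt, so not Whole30-style — out
B: has fish sauce, so not vegan; has sesame, so not sesame-free — no
C: only canola oil and apple; none excluded — keep
D: not usable as an acid; has cornstarch, so not Whole30-style (and 1 more) — no
E: no sesame, vegan — keep
F: has walnut, so not tree-nut-free — out
G: not usable as an acid; has soybean, so not Whole30-style — out
H: all constraints satisfied — keep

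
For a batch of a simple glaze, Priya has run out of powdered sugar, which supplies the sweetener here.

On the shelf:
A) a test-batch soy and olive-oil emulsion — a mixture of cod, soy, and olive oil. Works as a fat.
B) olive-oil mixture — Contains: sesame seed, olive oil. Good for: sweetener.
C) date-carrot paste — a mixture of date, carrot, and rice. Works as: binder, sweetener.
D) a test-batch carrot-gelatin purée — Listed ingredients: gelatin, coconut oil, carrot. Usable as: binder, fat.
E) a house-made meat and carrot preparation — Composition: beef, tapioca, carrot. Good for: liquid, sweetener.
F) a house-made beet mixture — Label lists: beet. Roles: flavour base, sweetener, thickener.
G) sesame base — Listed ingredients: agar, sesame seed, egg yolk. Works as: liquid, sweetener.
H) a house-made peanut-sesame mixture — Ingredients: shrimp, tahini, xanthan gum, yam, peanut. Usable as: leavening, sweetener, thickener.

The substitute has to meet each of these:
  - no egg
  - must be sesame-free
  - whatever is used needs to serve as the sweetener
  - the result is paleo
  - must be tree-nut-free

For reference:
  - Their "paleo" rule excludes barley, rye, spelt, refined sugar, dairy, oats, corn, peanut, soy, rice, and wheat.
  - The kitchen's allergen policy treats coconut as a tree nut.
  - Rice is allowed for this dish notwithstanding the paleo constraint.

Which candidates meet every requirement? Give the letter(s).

C, E, F

A: not usable as a sweetener; has soy, so not paleo — no
B: has sesame seed, so not sesame-free — no
C: rice is permitted under the paleo carve-out; nothing else excluded — valid
D: not usable as a sweetener; has coconut oil, so not tree-nut-free — reject
E: all constraints satisfied — OK
F: works as a sweetener, no egg, paleo — keep
G: has sesame seed, so not sesame-free; has egg yolk, so not egg-free — no
H: has peanut, so not paleo; has tahini, so not sesame-free — reject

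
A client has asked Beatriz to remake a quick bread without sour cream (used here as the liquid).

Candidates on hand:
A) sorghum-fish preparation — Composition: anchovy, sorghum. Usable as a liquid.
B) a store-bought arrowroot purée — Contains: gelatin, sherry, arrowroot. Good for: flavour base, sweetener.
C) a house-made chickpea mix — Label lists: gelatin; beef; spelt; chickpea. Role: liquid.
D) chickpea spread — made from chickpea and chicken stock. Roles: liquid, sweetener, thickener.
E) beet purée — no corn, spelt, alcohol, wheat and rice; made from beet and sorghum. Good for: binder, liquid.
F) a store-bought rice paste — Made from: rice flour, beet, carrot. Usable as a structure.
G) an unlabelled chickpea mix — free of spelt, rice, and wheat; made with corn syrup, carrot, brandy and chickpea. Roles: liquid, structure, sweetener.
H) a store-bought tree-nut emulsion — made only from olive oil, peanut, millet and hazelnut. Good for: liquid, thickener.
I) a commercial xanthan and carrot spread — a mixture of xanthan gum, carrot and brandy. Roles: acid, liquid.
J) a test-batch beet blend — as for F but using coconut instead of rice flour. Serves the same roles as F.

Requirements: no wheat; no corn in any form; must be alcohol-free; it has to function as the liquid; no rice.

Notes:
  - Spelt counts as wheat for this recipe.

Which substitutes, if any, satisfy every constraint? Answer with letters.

A: no alcohol, no corn — OK
B: not usable as a liquid; has sherry, so not alcohol-free — no
C: has spelt, so not wheat-free — reject
D: wheat-free, no alcohol — keep
E: no alcohol, no corn — keep
F: not usable as a liquid; has rice flour, so not rice-free — no
G: has brandy, so not alcohol-free; has corn syrup, so not corn-free — no
H: every rule checks out — OK
I: has brandy, so not alcohol-free — no
J: not usable as a liquid — no

A, D, E, H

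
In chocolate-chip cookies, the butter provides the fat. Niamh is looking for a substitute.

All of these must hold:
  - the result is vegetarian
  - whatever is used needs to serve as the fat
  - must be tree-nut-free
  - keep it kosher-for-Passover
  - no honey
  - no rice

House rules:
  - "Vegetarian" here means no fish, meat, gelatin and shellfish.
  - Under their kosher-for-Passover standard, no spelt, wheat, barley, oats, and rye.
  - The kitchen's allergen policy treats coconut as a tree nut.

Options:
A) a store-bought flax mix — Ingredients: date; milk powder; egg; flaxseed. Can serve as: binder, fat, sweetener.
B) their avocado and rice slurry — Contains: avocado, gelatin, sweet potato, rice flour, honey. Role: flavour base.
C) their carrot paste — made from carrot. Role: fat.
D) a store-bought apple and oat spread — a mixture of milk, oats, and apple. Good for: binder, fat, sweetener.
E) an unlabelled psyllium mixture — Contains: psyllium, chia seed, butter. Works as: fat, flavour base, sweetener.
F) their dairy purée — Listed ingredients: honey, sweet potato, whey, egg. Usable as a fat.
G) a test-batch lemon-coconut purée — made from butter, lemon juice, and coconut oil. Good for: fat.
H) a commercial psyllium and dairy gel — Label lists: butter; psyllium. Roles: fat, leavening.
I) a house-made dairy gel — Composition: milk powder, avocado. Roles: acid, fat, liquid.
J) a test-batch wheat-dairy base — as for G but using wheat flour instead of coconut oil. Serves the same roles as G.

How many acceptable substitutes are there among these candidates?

A: vegetarian, no rice — keep
B: not usable as a fat; has gelatin, so not vegetarian (and 2 more) — reject
C: only carrot; none excluded — valid
D: has oats, so not kosher-for-Passover — out
E: nothing on the exclusion list — keep
F: has honey, so not honey-free — reject
G: has coconut oil, so not tree-nut-free — out
H: all constraints satisfied — valid
I: works as a fat, no honey, vegetarian — keep
J: has wheat flour, so not kosher-for-Passover — out

5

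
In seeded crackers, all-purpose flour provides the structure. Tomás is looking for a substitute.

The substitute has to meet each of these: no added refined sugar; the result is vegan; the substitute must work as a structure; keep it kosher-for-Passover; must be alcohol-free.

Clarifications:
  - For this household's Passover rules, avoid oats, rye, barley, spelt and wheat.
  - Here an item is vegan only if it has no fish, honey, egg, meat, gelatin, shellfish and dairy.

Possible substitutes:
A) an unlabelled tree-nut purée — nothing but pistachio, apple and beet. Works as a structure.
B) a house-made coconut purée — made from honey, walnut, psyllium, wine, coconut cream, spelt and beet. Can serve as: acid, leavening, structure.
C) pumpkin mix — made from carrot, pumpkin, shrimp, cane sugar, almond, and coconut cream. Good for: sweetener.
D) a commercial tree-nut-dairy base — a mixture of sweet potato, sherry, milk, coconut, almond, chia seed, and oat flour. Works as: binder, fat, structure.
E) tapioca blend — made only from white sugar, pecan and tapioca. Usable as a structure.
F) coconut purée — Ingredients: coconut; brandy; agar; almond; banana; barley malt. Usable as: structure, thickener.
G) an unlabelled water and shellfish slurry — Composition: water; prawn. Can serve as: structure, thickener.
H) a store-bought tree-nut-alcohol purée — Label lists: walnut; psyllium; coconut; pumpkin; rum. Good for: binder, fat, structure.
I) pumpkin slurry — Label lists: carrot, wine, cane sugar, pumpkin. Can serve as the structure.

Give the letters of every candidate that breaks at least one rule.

A: only pistachio, beet and apple; none excluded — OK
B: has spelt, so not kosher-for-Passover; has honey, so not vegan (and 1 more) — out
C: not usable as a structure; has shrimp, so not vegan (and 1 more) — reject
D: has oat flour, so not kosher-for-Passover; has milk, so not vegan (and 1 more) — no
E: has white sugar, so not no-added-sugar — out
F: has barley malt, so not kosher-for-Passover; has brandy, so not alcohol-free — reject
G: has prawn, so not vegan — out
H: has rum, so not alcohol-free — no
I: has wine, so not alcohol-free; has cane sugar, so not no-added-sugar — reject

B, C, D, E, F, G, H, I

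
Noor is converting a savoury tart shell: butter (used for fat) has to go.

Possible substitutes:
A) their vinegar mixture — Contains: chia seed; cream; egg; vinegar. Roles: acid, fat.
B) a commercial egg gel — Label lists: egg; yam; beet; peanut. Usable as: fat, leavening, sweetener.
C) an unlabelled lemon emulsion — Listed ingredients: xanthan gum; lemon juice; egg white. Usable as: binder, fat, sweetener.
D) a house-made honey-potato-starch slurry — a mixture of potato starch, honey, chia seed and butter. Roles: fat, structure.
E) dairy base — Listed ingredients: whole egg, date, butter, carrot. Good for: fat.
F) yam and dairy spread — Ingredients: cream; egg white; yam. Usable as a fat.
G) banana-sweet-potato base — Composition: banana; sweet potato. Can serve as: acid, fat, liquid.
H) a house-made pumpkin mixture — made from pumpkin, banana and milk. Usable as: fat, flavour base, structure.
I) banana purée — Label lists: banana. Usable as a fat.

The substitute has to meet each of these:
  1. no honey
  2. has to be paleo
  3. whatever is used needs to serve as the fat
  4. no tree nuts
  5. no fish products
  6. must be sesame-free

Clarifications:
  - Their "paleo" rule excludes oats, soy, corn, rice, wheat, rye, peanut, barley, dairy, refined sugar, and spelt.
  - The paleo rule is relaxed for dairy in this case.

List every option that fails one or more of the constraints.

A: dairy is permitted under the paleo carve-out; nothing else excluded — valid
B: has peanut, so not paleo — out
C: all constraints satisfied — valid
D: has honey, so not honey-free — reject
E: dairy is permitted under the paleo carve-out; nothing else excluded — valid
F: dairy is permitted under the paleo carve-out; nothing else excluded — OK
G: only sweet potato and banana; none excluded — valid
H: dairy is permitted under the paleo carve-out; nothing else excluded — OK
I: only banana; none excluded — valid

B, D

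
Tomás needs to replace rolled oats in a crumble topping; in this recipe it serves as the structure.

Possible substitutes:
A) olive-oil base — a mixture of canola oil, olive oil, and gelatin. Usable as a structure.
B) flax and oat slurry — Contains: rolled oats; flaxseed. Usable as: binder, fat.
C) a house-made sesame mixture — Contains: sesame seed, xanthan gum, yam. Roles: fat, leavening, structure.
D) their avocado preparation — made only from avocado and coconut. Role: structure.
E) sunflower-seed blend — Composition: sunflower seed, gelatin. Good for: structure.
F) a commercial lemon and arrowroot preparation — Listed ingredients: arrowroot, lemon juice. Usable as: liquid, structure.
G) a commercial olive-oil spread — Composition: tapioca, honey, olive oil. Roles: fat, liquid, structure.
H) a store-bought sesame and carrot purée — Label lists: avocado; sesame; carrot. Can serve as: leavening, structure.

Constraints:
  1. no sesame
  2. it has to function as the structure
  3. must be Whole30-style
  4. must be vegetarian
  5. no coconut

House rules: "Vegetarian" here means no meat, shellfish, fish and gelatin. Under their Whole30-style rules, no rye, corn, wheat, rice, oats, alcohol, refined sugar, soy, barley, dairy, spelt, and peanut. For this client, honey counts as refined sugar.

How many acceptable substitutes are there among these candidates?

1

A: has gelatin, so not vegetarian — no
B: not usable as a structure; has rolled oats, so not Whole30-style — no
C: has sesame seed, so not sesame-free — reject
D: has coconut, so not coconut-free — no
E: has gelatin, so not vegetarian — no
F: no sesame, no coconut — keep
G: has honey, so not Whole30-style — reject
H: has sesame, so not sesame-free — reject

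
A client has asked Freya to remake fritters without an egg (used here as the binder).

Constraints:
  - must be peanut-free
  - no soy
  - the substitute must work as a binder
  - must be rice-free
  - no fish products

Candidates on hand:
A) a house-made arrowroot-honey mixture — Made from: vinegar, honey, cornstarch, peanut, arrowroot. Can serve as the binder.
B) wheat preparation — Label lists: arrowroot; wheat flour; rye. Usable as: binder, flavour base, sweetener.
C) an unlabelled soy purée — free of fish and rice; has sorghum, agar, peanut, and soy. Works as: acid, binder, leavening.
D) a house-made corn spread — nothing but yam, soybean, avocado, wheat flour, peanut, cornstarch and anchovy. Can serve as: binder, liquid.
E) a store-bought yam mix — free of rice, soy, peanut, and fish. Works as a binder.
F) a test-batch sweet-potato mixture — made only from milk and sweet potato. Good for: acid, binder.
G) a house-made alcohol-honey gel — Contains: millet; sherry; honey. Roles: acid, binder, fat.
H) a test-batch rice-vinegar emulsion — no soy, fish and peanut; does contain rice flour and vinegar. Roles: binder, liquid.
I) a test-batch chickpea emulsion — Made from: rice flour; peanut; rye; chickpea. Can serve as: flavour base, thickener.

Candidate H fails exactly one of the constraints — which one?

rice-free

usable as a binder: satisfied
peanut-free: satisfied
soy-free: satisfied
fish-free: satisfied
rice-free: has rice flour — fails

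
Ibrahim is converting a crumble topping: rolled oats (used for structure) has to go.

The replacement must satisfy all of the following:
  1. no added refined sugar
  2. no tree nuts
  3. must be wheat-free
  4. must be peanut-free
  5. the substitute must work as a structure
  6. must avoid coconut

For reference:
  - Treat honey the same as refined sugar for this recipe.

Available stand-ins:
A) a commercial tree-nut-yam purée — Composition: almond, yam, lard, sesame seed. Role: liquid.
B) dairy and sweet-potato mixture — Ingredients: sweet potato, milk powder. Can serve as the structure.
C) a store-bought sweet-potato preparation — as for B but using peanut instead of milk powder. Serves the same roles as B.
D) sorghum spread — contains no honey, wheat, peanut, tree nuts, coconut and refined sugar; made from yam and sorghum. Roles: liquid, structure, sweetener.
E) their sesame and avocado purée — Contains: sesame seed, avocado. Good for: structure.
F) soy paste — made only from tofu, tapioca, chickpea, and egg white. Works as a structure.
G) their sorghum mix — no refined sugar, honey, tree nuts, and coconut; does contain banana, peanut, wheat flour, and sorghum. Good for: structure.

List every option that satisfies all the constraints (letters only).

B, D, E, F

A: not usable as a structure; has almond, so not tree-nut-free — out
B: only milk powder and sweet potato; none excluded — valid
C: has peanut, so not peanut-free — reject
D: works as a structure, no tree nuts, no coconut — OK
E: no tree nuts, no wheat — valid
F: every rule checks out — keep
G: has wheat flour, so not wheat-free; has peanut, so not peanut-free — no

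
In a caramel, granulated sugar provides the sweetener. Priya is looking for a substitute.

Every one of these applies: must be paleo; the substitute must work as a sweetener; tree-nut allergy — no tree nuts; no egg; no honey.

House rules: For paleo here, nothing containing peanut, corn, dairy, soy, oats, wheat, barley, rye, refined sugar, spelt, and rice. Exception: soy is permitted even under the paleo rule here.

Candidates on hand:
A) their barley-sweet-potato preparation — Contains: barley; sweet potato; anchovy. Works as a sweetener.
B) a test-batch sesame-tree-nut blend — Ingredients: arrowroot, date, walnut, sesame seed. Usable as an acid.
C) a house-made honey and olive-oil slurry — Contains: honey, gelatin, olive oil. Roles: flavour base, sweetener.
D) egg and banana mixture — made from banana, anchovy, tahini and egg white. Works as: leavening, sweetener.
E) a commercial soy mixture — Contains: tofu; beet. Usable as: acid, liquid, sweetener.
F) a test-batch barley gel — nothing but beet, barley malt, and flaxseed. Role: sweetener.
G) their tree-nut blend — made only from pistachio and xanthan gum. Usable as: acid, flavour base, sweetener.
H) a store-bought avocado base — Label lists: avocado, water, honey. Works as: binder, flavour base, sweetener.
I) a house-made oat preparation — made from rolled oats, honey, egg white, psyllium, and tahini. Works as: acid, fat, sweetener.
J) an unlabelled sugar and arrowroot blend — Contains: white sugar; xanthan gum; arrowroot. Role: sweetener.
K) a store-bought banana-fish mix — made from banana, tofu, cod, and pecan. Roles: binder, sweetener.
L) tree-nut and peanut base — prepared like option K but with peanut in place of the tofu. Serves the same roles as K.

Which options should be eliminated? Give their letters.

A: has barley, so not paleo — reject
B: not usable as a sweetener; has walnut, so not tree-nut-free — reject
C: has honey, so not honey-free — out
D: has egg white, so not egg-free — no
E: soy is permitted under the paleo carve-out; nothing else excluded — valid
F: has barley malt, so not paleo — out
G: has pistachio, so not tree-nut-free — out
H: has honey, so not honey-free — no
I: has rolled oats, so not paleo; has honey, so not honey-free (and 1 more) — reject
J: has white sugar, so not paleo — out
K: has pecan, so not tree-nut-free — reject
L: has peanut, so not paleo; has pecan, so not tree-nut-free — reject

A, B, C, D, F, G, H, I, J, K, L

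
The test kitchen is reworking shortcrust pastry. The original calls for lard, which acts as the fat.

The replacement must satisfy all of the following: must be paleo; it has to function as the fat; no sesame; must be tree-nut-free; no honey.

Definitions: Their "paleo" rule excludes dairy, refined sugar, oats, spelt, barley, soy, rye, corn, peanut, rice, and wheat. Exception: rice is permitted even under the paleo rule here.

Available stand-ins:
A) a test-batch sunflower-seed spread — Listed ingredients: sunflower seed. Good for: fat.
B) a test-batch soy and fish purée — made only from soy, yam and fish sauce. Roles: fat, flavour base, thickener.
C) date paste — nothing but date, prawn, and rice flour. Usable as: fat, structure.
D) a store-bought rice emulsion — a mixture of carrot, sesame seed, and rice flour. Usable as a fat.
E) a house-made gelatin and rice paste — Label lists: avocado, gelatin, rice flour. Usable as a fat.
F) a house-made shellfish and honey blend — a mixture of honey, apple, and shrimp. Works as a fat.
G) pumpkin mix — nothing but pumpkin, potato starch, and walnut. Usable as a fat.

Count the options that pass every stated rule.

A: no honey, paleo — OK
B: has soy, so not paleo — no
C: rice is permitted under the paleo carve-out; nothing else excluded — valid
D: has sesame seed, so not sesame-free — out
E: rice is permitted under the paleo carve-out; nothing else excluded — valid
F: has honey, so not honey-free — no
G: has walnut, so not tree-nut-free — out

3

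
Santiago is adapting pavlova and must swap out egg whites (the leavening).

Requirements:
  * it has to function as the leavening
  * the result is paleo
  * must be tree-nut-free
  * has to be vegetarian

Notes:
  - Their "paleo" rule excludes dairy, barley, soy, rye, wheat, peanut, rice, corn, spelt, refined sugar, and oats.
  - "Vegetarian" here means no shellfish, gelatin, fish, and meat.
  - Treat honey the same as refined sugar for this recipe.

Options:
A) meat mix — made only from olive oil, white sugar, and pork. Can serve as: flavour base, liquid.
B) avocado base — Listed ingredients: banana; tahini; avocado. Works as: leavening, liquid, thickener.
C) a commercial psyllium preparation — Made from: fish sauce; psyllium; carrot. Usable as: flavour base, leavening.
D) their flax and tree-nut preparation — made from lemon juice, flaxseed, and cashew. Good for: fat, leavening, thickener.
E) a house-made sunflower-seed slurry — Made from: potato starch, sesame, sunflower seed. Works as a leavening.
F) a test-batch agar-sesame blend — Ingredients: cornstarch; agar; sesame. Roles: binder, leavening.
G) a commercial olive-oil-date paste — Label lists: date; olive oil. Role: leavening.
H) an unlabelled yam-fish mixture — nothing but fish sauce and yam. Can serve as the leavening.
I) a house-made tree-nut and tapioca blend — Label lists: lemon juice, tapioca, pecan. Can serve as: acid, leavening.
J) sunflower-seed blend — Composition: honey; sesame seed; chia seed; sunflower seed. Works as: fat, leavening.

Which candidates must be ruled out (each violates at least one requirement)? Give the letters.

A, C, D, F, H, I, J

A: not usable as a leavening; has white sugar, so not paleo (and 1 more) — reject
B: nothing on the exclusion list — keep
C: has fish sauce, so not vegetarian — no
D: has cashew, so not tree-nut-free — no
E: all constraints satisfied — valid
F: has cornstarch, so not paleo — no
G: only date and olive oil; none excluded — valid
H: has fish sauce, so not vegetarian — no
I: has pecan, so not tree-nut-free — no
J: has honey, so not paleo — out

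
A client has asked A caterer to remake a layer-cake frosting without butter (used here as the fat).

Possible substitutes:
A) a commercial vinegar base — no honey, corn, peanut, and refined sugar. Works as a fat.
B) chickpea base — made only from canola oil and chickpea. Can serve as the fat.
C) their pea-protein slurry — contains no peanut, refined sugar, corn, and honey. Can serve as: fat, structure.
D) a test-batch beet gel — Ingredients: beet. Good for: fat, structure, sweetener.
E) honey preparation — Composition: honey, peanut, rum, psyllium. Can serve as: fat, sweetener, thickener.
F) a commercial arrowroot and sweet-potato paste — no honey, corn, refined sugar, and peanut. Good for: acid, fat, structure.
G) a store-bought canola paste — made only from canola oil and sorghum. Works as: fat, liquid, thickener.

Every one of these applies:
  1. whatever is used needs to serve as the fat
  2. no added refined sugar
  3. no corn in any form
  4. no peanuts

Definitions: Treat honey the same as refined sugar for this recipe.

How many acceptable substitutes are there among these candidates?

A: no-added-sugar, no peanut — OK
B: all constraints satisfied — keep
C: all constraints satisfied — keep
D: only beet; none excluded — OK
E: has honey, so not no-added-sugar; has peanut, so not peanut-free — reject
F: no corn, no-added-sugar — valid
G: no peanut, no-added-sugar — valid

6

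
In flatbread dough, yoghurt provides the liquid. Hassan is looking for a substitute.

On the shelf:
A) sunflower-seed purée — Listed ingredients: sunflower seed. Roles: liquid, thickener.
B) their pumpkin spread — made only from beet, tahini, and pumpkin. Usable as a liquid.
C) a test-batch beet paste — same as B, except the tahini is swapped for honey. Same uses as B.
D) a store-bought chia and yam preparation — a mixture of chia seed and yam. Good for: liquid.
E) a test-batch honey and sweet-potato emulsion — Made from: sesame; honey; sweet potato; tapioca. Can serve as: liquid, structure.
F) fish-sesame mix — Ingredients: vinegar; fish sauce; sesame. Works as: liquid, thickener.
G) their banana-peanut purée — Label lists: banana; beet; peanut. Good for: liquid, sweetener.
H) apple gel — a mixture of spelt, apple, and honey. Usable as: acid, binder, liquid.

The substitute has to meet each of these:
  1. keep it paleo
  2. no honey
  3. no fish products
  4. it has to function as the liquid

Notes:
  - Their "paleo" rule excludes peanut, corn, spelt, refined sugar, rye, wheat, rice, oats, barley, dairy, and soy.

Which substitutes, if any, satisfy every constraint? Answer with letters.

A: all constraints satisfied — keep
B: only tahini, pumpkin and beet; none excluded — keep
C: has honey, so not honey-free — reject
D: only chia seed and yam; none excluded — keep
E: has honey, so not honey-free — out
F: has fish sauce, so not fish-free — no
G: has peanut, so not paleo — out
H: has spelt, so not paleo; has honey, so not honey-free — no

A, B, D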